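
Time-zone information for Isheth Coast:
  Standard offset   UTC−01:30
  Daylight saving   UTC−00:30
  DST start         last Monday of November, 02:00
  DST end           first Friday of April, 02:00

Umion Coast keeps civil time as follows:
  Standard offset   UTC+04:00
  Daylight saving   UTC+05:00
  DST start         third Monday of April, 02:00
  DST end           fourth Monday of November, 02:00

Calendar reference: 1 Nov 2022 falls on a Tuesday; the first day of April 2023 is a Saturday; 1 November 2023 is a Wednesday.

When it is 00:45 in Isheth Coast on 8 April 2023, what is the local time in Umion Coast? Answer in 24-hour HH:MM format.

1 November 2022 is a Tuesday, so Mondays fall on 7, 14, 21, 28; the last is November 28.
1 April 2023 is a Saturday, so the first Friday is April 7.
8 April 2023 is outside the daylight-saving period (28 November 2022 – 7 April 2023), so Isheth Coast is on standard time, UTC−01:30.
00:45 Isheth Coast + 1h30m = 02:15 UTC.
1 April 2023 is a Saturday, so the first Monday is April 3 and the third is April 17.
1 November 2023 is a Wednesday, so the first Monday is November 6 and the fourth is November 27.
At the standard offset (UTC+04:00), 02:15 UTC + 4h = 06:15 Umion Coast standard time.
The standard-time date in Umion Coast, 8 April 2023, does not fall between 17 April and 27 November, so daylight saving is not in effect and Umion Coast is at UTC+04:00.
02:15 UTC + 4h = 06:15 Umion Coast.

06:15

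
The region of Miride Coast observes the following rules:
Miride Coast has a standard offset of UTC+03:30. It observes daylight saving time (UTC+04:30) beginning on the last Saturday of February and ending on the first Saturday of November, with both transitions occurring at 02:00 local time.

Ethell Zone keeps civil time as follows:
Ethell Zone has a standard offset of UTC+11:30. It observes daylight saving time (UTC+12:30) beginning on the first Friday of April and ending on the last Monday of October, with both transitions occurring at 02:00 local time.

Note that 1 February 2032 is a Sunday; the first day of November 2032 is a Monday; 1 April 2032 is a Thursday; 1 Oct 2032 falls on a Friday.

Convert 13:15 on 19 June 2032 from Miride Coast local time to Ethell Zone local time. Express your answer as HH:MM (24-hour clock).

1 February 2032 is a Sunday, so Saturdays fall on 7, 14, 21, 28; the last is February 28.
1 November 2032 is a Monday, so the first Saturday is November 6.
19 June 2032 falls between 28 February and 6 November, so daylight saving is in effect and Miride Coast is at UTC+04:30.
13:15 Miride Coast − 4h30m = 08:45 UTC.
1 April 2032 is a Thursday, so the first Friday is April 2.
1 October 2032 is a Friday, so Mondays fall on 4, 11, 18, 25; the last is October 25.
At the standard offset (UTC+11:30), 08:45 UTC + 11h30m = 20:15 Ethell Zone standard time.
The standard-time date in Ethell Zone, 19 June 2032, falls between 2 April and 25 October, so daylight saving is in effect and Ethell Zone is at UTC+12:30.
08:45 UTC + 12h30m = 21:15 Ethell Zone.

21:15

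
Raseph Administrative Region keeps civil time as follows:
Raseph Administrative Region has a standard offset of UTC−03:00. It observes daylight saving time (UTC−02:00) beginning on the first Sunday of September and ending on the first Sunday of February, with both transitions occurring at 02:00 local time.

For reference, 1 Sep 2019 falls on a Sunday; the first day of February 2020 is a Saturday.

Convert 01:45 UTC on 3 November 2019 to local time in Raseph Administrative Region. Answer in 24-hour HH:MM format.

1 September 2019 is a Sunday, so the first Sunday is September 1.
1 February 2020 is a Saturday, so the first Sunday is February 2.
At the standard offset (UTC−03:00), 01:45 UTC − 3h = 22:45 Raseph Administrative Region standard time (rolling into the previous day, 2 November 2019).
The standard-time date in Raseph Administrative Region, 2 November 2019, lies within the daylight-saving period (1 September 2019 – 2 February 2020), so Raseph Administrative Region is on daylight time, UTC−02:00.
01:45 UTC − 2h = 23:45 local (rolling into the previous day, 2 November 2019).

23:45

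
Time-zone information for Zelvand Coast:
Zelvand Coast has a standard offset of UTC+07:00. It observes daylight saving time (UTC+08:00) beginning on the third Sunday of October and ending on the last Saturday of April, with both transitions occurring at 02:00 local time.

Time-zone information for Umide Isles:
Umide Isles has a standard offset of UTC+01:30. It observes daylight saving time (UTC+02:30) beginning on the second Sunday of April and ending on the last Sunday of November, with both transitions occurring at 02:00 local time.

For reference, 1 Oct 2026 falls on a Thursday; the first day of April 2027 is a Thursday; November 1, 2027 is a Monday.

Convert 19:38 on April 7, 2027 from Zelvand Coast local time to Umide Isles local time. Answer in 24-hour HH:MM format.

1 October 2026 is a Thursday, so the first Sunday is October 4 and the third is October 18.
1 April 2027 is a Thursday, so Saturdays fall on 3, 10, 17, 24; the last is April 24.
April 7, 2027 falls between 18 October 2026 and 24 April 2027, so daylight saving is in effect and Zelvand Coast is at UTC+08:00.
19:38 Zelvand Coast − 8h = 11:38 UTC.
1 April 2027 is a Thursday, so the first Sunday is April 4 and the second is April 11.
1 November 2027 is a Monday, so Sundays fall on 7, 14, 21, 28; the last is November 28.
At the standard offset (UTC+01:30), 11:38 UTC + 1h30m = 13:08 Umide Isles standard time.
The standard-time date in Umide Isles, April 7, 2027, does not fall between 11 April and 28 November, so daylight saving is not in effect and Umide Isles is at UTC+01:30.
11:38 UTC + 1h30m = 13:08 Umide Isles.

13:08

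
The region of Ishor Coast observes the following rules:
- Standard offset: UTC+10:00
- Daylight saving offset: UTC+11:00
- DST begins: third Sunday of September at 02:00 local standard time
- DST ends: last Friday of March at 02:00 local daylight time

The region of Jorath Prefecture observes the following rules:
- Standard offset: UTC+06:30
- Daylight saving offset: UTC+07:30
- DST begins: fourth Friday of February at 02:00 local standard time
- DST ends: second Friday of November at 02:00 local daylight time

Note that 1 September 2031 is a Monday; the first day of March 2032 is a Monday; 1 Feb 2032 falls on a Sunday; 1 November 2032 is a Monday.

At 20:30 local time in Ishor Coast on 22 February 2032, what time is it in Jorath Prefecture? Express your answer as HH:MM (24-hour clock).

16:00

1 September 2031 is a Monday, so the first Sunday is September 7 and the third is September 21.
1 March 2032 is a Monday, so Fridays fall on 5, 12, 19, 26; the last is March 26.
Daylight saving runs 21 September 2031 – 26 March 2032; 22 February 2032 is inside that window, so Ishor Coast is at UTC+11:00.
20:30 Ishor Coast − 11h = 09:30 UTC.
1 February 2032 is a Sunday, so the first Friday is February 6 and the fourth is February 27.
1 November 2032 is a Monday, so the first Friday is November 5 and the second is November 12.
At the standard offset (UTC+06:30), 09:30 UTC + 6h30m = 16:00 Jorath Prefecture standard time.
The standard-time date in Jorath Prefecture, 22 February 2032, does not fall between 27 February and 12 November, so daylight saving is not in effect and Jorath Prefecture is at UTC+06:30.
09:30 UTC + 6h30m = 16:00 Jorath Prefecture.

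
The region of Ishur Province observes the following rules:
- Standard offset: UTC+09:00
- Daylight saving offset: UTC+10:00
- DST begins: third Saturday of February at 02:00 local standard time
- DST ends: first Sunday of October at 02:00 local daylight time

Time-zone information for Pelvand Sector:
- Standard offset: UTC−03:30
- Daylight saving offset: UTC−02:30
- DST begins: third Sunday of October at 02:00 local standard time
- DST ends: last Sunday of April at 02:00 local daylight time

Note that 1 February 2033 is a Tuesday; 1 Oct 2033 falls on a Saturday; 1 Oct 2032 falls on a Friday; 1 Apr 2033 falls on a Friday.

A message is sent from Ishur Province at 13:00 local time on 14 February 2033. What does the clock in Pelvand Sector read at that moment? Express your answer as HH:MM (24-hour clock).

1 February 2033 is a Tuesday, so the first Saturday is February 5 and the third is February 19.
1 October 2033 is a Saturday, so the first Sunday is October 2.
14 February 2033 is outside the daylight-saving period (19 February – 2 October), so Ishur Province is on standard time, UTC+09:00.
13:00 Ishur Province − 9h = 04:00 UTC.
1 October 2032 is a Friday, so the first Sunday is October 3 and the third is October 17.
1 April 2033 is a Friday, so Sundays fall on 3, 10, 17, 24; the last is April 24.
At the standard offset (UTC−03:30), 04:00 UTC − 3h30m = 00:30 Pelvand Sector standard time.
Daylight saving runs 17 October 2032 – 24 April 2033; the standard-time date in Pelvand Sector, 14 February 2033, is inside that window, so Pelvand Sector is at UTC−02:30.
04:00 UTC − 2h30m = 01:30 Pelvand Sector.

01:30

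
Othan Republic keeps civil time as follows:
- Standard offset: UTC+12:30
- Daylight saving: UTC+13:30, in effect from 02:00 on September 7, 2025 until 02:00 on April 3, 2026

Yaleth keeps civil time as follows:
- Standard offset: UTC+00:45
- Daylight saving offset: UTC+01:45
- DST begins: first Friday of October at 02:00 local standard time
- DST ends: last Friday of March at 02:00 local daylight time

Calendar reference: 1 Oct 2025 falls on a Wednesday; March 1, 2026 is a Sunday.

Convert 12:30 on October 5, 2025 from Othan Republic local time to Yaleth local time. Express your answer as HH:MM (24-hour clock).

00:45

October 5, 2025 lies within the daylight-saving period (7 September 2025 – 3 April 2026), so Othan Republic is on daylight time, UTC+13:30.
12:30 Othan Republic − 13h30m = 23:00 UTC (rolling into the previous day, 4 October 2025).
1 October 2025 is a Wednesday, so the first Friday is October 3.
1 March 2026 is a Sunday, so Fridays fall on 6, 13, 20, 27; the last is March 27.
At the standard offset (UTC+00:45), 23:00 UTC + 0h45m = 23:45 Yaleth standard time.
The standard-time date in Yaleth, October 4, 2025, lies within the daylight-saving period (3 October 2025 – 27 March 2026), so Yaleth is on daylight time, UTC+01:45.
23:00 UTC + 1h45m = 00:45 Yaleth (rolling into the next day, 5 October 2025).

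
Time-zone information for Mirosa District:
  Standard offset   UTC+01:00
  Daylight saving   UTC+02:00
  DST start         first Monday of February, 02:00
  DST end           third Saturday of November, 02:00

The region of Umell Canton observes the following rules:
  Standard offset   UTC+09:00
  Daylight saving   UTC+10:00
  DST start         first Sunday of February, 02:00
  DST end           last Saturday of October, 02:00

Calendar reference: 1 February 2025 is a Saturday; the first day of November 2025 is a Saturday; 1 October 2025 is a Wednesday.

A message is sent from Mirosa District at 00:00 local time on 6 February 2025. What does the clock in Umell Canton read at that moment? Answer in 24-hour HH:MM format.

08:00

1 February 2025 is a Saturday, so the first Monday is February 3.
1 November 2025 is a Saturday, so the first Saturday is November 1 and the third is November 15.
Daylight saving runs 3 February – 15 November; 6 February 2025 is inside that window, so Mirosa District is at UTC+02:00.
00:00 Mirosa District − 2h = 22:00 UTC (rolling into the previous day, 5 February 2025).
1 February 2025 is a Saturday, so the first Sunday is February 2.
1 October 2025 is a Wednesday, so Saturdays fall on 4, 11, 18, 25; the last is October 25.
At the standard offset (UTC+09:00), 22:00 UTC + 9h = 07:00 Umell Canton standard time (rolling into the next day, 6 February 2025).
Daylight saving runs 2 February – 25 October; the standard-time date in Umell Canton, 6 February 2025, is inside that window, so Umell Canton is at UTC+10:00.
22:00 UTC + 10h = 08:00 Umell Canton (rolling into the next day, 6 February 2025).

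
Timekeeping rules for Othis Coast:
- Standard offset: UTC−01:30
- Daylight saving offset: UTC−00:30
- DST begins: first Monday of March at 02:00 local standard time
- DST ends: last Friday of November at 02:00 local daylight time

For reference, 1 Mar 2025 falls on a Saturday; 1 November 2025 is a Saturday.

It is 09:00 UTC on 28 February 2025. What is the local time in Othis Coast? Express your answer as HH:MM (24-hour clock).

1 March 2025 is a Saturday, so the first Monday is March 3.
1 November 2025 is a Saturday, so Fridays fall on 7, 14, 21, 28; the last is November 28.
At the standard offset (UTC−01:30), 09:00 UTC − 1h30m = 07:30 Othis Coast standard time.
The standard-time date in Othis Coast, 28 February 2025, does not fall between 3 March and 28 November, so daylight saving is not in effect and Othis Coast is at UTC−01:30.
09:00 UTC − 1h30m = 07:30 local.

07:30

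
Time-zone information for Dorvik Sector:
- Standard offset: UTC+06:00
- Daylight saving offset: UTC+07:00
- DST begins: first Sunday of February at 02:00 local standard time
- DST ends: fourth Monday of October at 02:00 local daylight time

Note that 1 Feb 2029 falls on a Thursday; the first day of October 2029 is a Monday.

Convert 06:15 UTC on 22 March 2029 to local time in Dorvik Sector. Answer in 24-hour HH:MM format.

1 February 2029 is a Thursday, so the first Sunday is February 4.
1 October 2029 is a Monday, so the first Monday is October 1 and the fourth is October 22.
At the standard offset (UTC+06:00), 06:15 UTC + 6h = 12:15 Dorvik Sector standard time.
The standard-time date in Dorvik Sector, 22 March 2029, falls between 4 February and 22 October, so daylight saving is in effect and Dorvik Sector is at UTC+07:00.
06:15 UTC + 7h = 13:15 local.

13:15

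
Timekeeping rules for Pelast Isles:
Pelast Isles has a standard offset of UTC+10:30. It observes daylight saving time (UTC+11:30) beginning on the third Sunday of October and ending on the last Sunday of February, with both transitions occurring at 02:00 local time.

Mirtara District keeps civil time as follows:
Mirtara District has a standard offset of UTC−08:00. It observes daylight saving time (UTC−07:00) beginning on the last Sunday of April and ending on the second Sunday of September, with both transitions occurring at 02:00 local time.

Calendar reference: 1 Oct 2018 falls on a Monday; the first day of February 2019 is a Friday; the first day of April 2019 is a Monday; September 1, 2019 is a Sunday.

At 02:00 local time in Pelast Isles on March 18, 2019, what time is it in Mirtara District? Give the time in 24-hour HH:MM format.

1 October 2018 is a Monday, so the first Sunday is October 7 and the third is October 21.
1 February 2019 is a Friday, so Sundays fall on 3, 10, 17, 24; the last is February 24.
March 18, 2019 is outside the daylight-saving period (21 October 2018 – 24 February 2019), so Pelast Isles is on standard time, UTC+10:30.
02:00 Pelast Isles − 10h30m = 15:30 UTC (rolling into the previous day, 17 March 2019).
1 April 2019 is a Monday, so Sundays fall on 7, 14, 21, 28; the last is April 28.
1 September 2019 is a Sunday, so the first Sunday is September 1 and the second is September 8.
At the standard offset (UTC−08:00), 15:30 UTC − 8h = 07:30 Mirtara District standard time.
The standard-time date in Mirtara District, March 17, 2019, is outside the daylight-saving period (28 April – 8 September), so Mirtara District is on standard time, UTC−08:00.
15:30 UTC − 8h = 07:30 Mirtara District.

07:30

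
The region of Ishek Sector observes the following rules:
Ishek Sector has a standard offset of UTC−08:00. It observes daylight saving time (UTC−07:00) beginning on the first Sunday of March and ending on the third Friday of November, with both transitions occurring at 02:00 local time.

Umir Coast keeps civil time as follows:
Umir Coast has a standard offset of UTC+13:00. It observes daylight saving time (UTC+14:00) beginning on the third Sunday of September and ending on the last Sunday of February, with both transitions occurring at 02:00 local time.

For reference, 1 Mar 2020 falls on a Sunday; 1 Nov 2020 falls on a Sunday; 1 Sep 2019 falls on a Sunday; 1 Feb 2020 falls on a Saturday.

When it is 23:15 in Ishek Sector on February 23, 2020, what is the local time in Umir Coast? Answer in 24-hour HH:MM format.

1 March 2020 is a Sunday, so the first Sunday is March 1.
1 November 2020 is a Sunday, so the first Friday is November 6 and the third is November 20.
Daylight saving runs 1 March – 20 November; February 23, 2020 is outside that window, so Ishek Sector is on standard time at UTC−08:00.
23:15 Ishek Sector + 8h = 07:15 UTC (rolling into the next day, 24 February 2020).
1 September 2019 is a Sunday, so the first Sunday is September 1 and the third is September 15.
1 February 2020 is a Saturday, so Sundays fall on 2, 9, 16, 23; the last is February 23.
At the standard offset (UTC+13:00), 07:15 UTC + 13h = 20:15 Umir Coast standard time.
The standard-time date in Umir Coast, February 24, 2020, is outside the daylight-saving period (15 September 2019 – 23 February 2020), so Umir Coast is on standard time, UTC+13:00.
07:15 UTC + 13h = 20:15 Umir Coast.

20:15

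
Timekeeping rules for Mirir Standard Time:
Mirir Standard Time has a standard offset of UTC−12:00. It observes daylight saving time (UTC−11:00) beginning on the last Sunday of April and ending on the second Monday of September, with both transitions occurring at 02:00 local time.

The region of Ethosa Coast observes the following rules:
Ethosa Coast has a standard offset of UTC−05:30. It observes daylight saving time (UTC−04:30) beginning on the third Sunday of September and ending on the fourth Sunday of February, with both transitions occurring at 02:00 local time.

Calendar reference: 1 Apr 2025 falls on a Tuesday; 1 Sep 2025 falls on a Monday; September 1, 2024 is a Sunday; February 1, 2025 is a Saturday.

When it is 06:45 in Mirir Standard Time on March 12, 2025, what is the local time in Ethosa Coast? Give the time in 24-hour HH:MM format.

1 April 2025 is a Tuesday, so Sundays fall on 6, 13, 20, 27; the last is April 27.
1 September 2025 is a Monday, so the first Monday is September 1 and the second is September 8.
March 12, 2025 does not fall between 27 April and 8 September, so daylight saving is not in effect and Mirir Standard Time is at UTC−12:00.
06:45 Mirir Standard Time + 12h = 18:45 UTC.
1 September 2024 is a Sunday, so the first Sunday is September 1 and the third is September 15.
1 February 2025 is a Saturday, so the first Sunday is February 2 and the fourth is February 23.
At the standard offset (UTC−05:30), 18:45 UTC − 5h30m = 13:15 Ethosa Coast standard time.
The standard-time date in Ethosa Coast, March 12, 2025, does not fall between 15 September 2024 and 23 February 2025, so daylight saving is not in effect and Ethosa Coast is at UTC−05:30.
18:45 UTC − 5h30m = 13:15 Ethosa Coast.

13:15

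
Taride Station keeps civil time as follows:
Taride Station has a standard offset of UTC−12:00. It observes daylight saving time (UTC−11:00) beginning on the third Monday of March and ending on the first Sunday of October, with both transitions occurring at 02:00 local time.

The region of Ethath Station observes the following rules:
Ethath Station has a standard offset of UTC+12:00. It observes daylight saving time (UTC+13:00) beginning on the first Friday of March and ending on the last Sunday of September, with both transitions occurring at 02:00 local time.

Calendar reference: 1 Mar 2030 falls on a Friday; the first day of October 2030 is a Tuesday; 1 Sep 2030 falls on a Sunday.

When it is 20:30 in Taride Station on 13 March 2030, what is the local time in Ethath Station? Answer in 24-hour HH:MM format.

1 March 2030 is a Friday, so the first Monday is March 4 and the third is March 18.
1 October 2030 is a Tuesday, so the first Sunday is October 6.
Daylight saving runs 18 March – 6 October; 13 March 2030 is outside that window, so Taride Station is on standard time at UTC−12:00.
20:30 Taride Station + 12h = 08:30 UTC (rolling into the next day, 14 March 2030).
1 March 2030 is a Friday, so the first Friday is March 1.
1 September 2030 is a Sunday, so Sundays fall on 1, 8, 15, 22, 29; the last is September 29.
At the standard offset (UTC+12:00), 08:30 UTC + 12h = 20:30 Ethath Station standard time.
The standard-time date in Ethath Station, 14 March 2030, lies within the daylight-saving period (1 March – 29 September), so Ethath Station is on daylight time, UTC+13:00.
08:30 UTC + 13h = 21:30 Ethath Station.

21:30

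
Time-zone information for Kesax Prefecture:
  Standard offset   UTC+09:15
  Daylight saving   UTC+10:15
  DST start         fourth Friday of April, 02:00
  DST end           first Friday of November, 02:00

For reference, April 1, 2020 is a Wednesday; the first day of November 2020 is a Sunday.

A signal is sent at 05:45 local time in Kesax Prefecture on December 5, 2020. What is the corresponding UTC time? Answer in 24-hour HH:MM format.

1 April 2020 is a Wednesday, so the first Friday is April 3 and the fourth is April 24.
1 November 2020 is a Sunday, so the first Friday is November 6.
December 5, 2020 is outside the daylight-saving period (24 April – 6 November), so Kesax Prefecture is on standard time, UTC+09:15.
05:45 local − 9h15m = 20:30 UTC (rolling into the previous day, 4 December 2020).

20:30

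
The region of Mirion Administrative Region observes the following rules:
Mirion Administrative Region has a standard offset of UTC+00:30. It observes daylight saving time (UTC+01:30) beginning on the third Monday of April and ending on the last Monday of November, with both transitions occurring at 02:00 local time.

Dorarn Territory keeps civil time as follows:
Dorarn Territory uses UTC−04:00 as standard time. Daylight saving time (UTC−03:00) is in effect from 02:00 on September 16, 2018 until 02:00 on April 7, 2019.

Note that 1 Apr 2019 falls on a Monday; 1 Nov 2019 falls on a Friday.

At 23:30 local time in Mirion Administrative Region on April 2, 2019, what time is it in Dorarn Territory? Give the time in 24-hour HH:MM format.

1 April 2019 is a Monday, so the first Monday is April 1 and the third is April 15.
1 November 2019 is a Friday, so Mondays fall on 4, 11, 18, 25; the last is November 25.
April 2, 2019 is outside the daylight-saving period (15 April – 25 November), so Mirion Administrative Region is on standard time, UTC+00:30.
23:30 Mirion Administrative Region − 0h30m = 23:00 UTC.
At the standard offset (UTC−04:00), 23:00 UTC − 4h = 19:00 Dorarn Territory standard time.
The standard-time date in Dorarn Territory, April 2, 2019, falls between 16 September 2018 and 7 April 2019, so daylight saving is in effect and Dorarn Territory is at UTC−03:00.
23:00 UTC − 3h = 20:00 Dorarn Territory.

20:00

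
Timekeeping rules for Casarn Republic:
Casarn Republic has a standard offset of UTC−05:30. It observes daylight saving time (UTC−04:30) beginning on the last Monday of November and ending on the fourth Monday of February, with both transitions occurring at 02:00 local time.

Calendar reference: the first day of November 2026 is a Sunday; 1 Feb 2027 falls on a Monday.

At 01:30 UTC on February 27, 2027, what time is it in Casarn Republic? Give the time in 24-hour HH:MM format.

20:00

1 November 2026 is a Sunday, so Mondays fall on 2, 9, 16, 23, 30; the last is November 30.
1 February 2027 is a Monday, so the first Monday is February 1 and the fourth is February 22.
At the standard offset (UTC−05:30), 01:30 UTC − 5h30m = 20:00 Casarn Republic standard time (rolling into the previous day, 26 February 2027).
The standard-time date in Casarn Republic, February 26, 2027, is outside the daylight-saving period (30 November 2026 – 22 February 2027), so Casarn Republic is on standard time, UTC−05:30.
01:30 UTC − 5h30m = 20:00 local (rolling into the previous day, 26 February 2027).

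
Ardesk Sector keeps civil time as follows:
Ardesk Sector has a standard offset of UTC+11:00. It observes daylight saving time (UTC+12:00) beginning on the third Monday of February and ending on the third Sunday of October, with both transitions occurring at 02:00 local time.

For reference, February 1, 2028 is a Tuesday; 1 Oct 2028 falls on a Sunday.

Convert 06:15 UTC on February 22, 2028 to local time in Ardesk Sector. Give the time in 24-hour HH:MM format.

18:15

1 February 2028 is a Tuesday, so the first Monday is February 7 and the third is February 21.
1 October 2028 is a Sunday, so the first Sunday is October 1 and the third is October 15.
At the standard offset (UTC+11:00), 06:15 UTC + 11h = 17:15 Ardesk Sector standard time.
The standard-time date in Ardesk Sector, February 22, 2028, lies within the daylight-saving period (21 February – 15 October), so Ardesk Sector is on daylight time, UTC+12:00.
06:15 UTC + 12h = 18:15 local.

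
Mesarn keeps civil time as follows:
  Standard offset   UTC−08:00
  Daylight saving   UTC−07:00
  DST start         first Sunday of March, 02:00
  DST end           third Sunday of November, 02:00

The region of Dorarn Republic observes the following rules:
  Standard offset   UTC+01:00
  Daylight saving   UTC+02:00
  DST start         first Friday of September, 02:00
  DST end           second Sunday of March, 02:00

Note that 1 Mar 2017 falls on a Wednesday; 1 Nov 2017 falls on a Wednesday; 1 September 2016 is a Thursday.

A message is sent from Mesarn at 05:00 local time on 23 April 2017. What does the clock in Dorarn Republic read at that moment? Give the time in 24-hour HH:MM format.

1 March 2017 is a Wednesday, so the first Sunday is March 5.
1 November 2017 is a Wednesday, so the first Sunday is November 5 and the third is November 19.
Daylight saving runs 5 March – 19 November; 23 April 2017 is inside that window, so Mesarn is at UTC−07:00.
05:00 Mesarn + 7h = 12:00 UTC.
1 September 2016 is a Thursday, so the first Friday is September 2.
1 March 2017 is a Wednesday, so the first Sunday is March 5 and the second is March 12.
At the standard offset (UTC+01:00), 12:00 UTC + 1h = 13:00 Dorarn Republic standard time.
The standard-time date in Dorarn Republic, 23 April 2017, is outside the daylight-saving period (2 September 2016 – 12 March 2017), so Dorarn Republic is on standard time, UTC+01:00.
12:00 UTC + 1h = 13:00 Dorarn Republic.

13:00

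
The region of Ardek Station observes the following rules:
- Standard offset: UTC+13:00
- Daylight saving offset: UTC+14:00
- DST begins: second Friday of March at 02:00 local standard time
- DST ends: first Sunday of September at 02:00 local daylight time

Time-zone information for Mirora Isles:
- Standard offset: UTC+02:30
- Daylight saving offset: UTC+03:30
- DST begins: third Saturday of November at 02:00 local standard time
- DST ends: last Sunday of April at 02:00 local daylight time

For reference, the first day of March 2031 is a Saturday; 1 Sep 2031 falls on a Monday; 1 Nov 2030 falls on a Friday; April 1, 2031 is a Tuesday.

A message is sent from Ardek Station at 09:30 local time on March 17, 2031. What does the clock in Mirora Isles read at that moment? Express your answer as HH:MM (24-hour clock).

23:00

1 March 2031 is a Saturday, so the first Friday is March 7 and the second is March 14.
1 September 2031 is a Monday, so the first Sunday is September 7.
March 17, 2031 lies within the daylight-saving period (14 March – 7 September), so Ardek Station is on daylight time, UTC+14:00.
09:30 Ardek Station − 14h = 19:30 UTC (rolling into the previous day, 16 March 2031).
1 November 2030 is a Friday, so the first Saturday is November 2 and the third is November 16.
1 April 2031 is a Tuesday, so Sundays fall on 6, 13, 20, 27; the last is April 27.
At the standard offset (UTC+02:30), 19:30 UTC + 2h30m = 22:00 Mirora Isles standard time.
Daylight saving runs 16 November 2030 – 27 April 2031; the standard-time date in Mirora Isles, March 16, 2031, is inside that window, so Mirora Isles is at UTC+03:30.
19:30 UTC + 3h30m = 23:00 Mirora Isles.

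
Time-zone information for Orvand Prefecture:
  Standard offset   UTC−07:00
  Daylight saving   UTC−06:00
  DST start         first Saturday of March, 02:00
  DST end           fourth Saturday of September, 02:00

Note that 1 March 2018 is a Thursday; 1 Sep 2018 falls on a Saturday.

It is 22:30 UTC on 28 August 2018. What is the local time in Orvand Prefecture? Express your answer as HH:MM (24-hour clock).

1 March 2018 is a Thursday, so the first Saturday is March 3.
1 September 2018 is a Saturday, so the first Saturday is September 1 and the fourth is September 22.
At the standard offset (UTC−07:00), 22:30 UTC − 7h = 15:30 Orvand Prefecture standard time.
The standard-time date in Orvand Prefecture, 28 August 2018, falls between 3 March and 22 September, so daylight saving is in effect and Orvand Prefecture is at UTC−06:00.
22:30 UTC − 6h = 16:30 local.

16:30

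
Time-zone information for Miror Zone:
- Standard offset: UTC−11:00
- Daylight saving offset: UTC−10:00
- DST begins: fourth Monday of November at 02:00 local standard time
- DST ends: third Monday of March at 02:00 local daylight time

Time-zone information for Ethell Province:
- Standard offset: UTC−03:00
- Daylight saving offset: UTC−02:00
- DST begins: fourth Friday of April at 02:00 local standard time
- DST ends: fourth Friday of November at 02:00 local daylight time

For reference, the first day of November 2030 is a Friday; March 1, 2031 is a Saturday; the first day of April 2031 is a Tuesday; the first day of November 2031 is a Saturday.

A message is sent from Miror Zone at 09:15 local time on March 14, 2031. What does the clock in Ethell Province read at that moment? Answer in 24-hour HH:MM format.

1 November 2030 is a Friday, so the first Monday is November 4 and the fourth is November 25.
1 March 2031 is a Saturday, so the first Monday is March 3 and the third is March 17.
Daylight saving runs 25 November 2030 – 17 March 2031; March 14, 2031 is inside that window, so Miror Zone is at UTC−10:00.
09:15 Miror Zone + 10h = 19:15 UTC.
1 April 2031 is a Tuesday, so the first Friday is April 4 and the fourth is April 25.
1 November 2031 is a Saturday, so the first Friday is November 7 and the fourth is November 28.
At the standard offset (UTC−03:00), 19:15 UTC − 3h = 16:15 Ethell Province standard time.
Daylight saving runs 25 April – 28 November; the standard-time date in Ethell Province, March 14, 2031, is outside that window, so Ethell Province is on standard time at UTC−03:00.
19:15 UTC − 3h = 16:15 Ethell Province.

16:15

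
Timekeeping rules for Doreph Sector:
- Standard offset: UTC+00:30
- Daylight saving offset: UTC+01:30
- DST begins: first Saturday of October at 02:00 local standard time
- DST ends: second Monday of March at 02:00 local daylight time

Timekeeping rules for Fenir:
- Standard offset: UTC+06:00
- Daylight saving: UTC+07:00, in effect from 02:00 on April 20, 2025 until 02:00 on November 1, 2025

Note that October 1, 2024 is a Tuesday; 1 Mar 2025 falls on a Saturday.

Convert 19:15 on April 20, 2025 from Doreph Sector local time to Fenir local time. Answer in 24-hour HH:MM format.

1 October 2024 is a Tuesday, so the first Saturday is October 5.
1 March 2025 is a Saturday, so the first Monday is March 3 and the second is March 10.
April 20, 2025 does not fall between 5 October 2024 and 10 March 2025, so daylight saving is not in effect and Doreph Sector is at UTC+00:30.
19:15 Doreph Sector − 0h30m = 18:45 UTC.
At the standard offset (UTC+06:00), 18:45 UTC + 6h = 00:45 Fenir standard time (rolling into the next day, 21 April 2025).
Daylight saving runs 20 April – 1 November; the standard-time date in Fenir, April 21, 2025, is inside that window, so Fenir is at UTC+07:00.
18:45 UTC + 7h = 01:45 Fenir (rolling into the next day, 21 April 2025).

01:45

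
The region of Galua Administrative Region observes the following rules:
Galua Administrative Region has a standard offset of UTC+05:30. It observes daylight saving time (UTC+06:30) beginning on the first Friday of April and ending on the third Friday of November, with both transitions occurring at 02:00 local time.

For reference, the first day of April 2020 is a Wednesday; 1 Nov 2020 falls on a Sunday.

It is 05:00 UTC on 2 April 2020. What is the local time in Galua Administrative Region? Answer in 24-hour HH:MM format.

1 April 2020 is a Wednesday, so the first Friday is April 3.
1 November 2020 is a Sunday, so the first Friday is November 6 and the third is November 20.
At the standard offset (UTC+05:30), 05:00 UTC + 5h30m = 10:30 Galua Administrative Region standard time.
Daylight saving runs 3 April – 20 November; the standard-time date in Galua Administrative Region, 2 April 2020, is outside that window, so Galua Administrative Region is on standard time at UTC+05:30.
05:00 UTC + 5h30m = 10:30 local.

10:30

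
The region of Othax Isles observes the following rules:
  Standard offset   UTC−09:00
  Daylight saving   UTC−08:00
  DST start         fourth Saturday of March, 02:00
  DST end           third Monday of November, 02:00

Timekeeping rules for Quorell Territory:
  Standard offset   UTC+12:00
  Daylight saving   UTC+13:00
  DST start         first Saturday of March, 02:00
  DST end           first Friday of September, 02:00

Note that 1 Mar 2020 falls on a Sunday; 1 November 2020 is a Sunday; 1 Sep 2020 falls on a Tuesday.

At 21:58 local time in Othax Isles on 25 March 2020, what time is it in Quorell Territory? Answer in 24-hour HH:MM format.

1 March 2020 is a Sunday, so the first Saturday is March 7 and the fourth is March 28.
1 November 2020 is a Sunday, so the first Monday is November 2 and the third is November 16.
Daylight saving runs 28 March – 16 November; 25 March 2020 is outside that window, so Othax Isles is on standard time at UTC−09:00.
21:58 Othax Isles + 9h = 06:58 UTC (rolling into the next day, 26 March 2020).
1 March 2020 is a Sunday, so the first Saturday is March 7.
1 September 2020 is a Tuesday, so the first Friday is September 4.
At the standard offset (UTC+12:00), 06:58 UTC + 12h = 18:58 Quorell Territory standard time.
Daylight saving runs 7 March – 4 September; the standard-time date in Quorell Territory, 26 March 2020, is inside that window, so Quorell Territory is at UTC+13:00.
06:58 UTC + 13h = 19:58 Quorell Territory.

19:58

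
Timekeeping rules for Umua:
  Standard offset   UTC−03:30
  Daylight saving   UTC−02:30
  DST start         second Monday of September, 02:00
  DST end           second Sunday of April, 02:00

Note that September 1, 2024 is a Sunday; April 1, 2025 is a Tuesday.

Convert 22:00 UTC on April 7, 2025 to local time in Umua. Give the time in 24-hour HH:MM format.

19:30

1 September 2024 is a Sunday, so the first Monday is September 2 and the second is September 9.
1 April 2025 is a Tuesday, so the first Sunday is April 6 and the second is April 13.
At the standard offset (UTC−03:30), 22:00 UTC − 3h30m = 18:30 Umua standard time.
The standard-time date in Umua, April 7, 2025, lies within the daylight-saving period (9 September 2024 – 13 April 2025), so Umua is on daylight time, UTC−02:30.
22:00 UTC − 2h30m = 19:30 local.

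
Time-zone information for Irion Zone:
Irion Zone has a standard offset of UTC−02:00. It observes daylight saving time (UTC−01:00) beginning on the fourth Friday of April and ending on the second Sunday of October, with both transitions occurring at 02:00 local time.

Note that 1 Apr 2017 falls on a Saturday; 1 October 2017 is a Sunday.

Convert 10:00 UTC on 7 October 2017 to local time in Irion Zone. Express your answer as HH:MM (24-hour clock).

09:00

1 April 2017 is a Saturday, so the first Friday is April 7 and the fourth is April 28.
1 October 2017 is a Sunday, so the first Sunday is October 1 and the second is October 8.
At the standard offset (UTC−02:00), 10:00 UTC − 2h = 08:00 Irion Zone standard time.
The standard-time date in Irion Zone, 7 October 2017, falls between 28 April and 8 October, so daylight saving is in effect and Irion Zone is at UTC−01:00.
10:00 UTC − 1h = 09:00 local.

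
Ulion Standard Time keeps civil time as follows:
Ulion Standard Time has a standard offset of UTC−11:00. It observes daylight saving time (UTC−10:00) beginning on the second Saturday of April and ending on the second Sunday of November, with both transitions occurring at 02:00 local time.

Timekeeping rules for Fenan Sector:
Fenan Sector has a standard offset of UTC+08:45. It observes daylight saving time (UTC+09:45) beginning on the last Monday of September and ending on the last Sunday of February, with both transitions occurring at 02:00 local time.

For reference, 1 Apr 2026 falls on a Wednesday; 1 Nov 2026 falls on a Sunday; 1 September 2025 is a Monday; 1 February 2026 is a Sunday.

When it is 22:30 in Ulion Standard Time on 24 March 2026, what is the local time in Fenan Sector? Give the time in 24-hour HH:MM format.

1 April 2026 is a Wednesday, so the first Saturday is April 4 and the second is April 11.
1 November 2026 is a Sunday, so the first Sunday is November 1 and the second is November 8.
Daylight saving runs 11 April – 8 November; 24 March 2026 is outside that window, so Ulion Standard Time is on standard time at UTC−11:00.
22:30 Ulion Standard Time + 11h = 09:30 UTC (rolling into the next day, 25 March 2026).
1 September 2025 is a Monday, so Mondays fall on 1, 8, 15, 22, 29; the last is September 29.
1 February 2026 is a Sunday, so Sundays fall on 1, 8, 15, 22; the last is February 22.
At the standard offset (UTC+08:45), 09:30 UTC + 8h45m = 18:15 Fenan Sector standard time.
The standard-time date in Fenan Sector, 25 March 2026, is outside the daylight-saving period (29 September 2025 – 22 February 2026), so Fenan Sector is on standard time, UTC+08:45.
09:30 UTC + 8h45m = 18:15 Fenan Sector.

18:15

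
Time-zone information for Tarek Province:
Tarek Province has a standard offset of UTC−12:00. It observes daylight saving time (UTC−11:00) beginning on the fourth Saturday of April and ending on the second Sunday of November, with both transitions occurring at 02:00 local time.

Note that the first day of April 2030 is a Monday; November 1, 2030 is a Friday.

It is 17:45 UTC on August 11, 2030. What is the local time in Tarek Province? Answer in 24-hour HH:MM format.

06:45

1 April 2030 is a Monday, so the first Saturday is April 6 and the fourth is April 27.
1 November 2030 is a Friday, so the first Sunday is November 3 and the second is November 10.
At the standard offset (UTC−12:00), 17:45 UTC − 12h = 05:45 Tarek Province standard time.
The standard-time date in Tarek Province, August 11, 2030, lies within the daylight-saving period (27 April – 10 November), so Tarek Province is on daylight time, UTC−11:00.
17:45 UTC − 11h = 06:45 local.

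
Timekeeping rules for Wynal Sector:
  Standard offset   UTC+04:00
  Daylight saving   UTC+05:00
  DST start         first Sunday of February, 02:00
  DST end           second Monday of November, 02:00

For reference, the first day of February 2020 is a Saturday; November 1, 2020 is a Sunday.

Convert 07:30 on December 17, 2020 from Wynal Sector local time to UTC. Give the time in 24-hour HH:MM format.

1 February 2020 is a Saturday, so the first Sunday is February 2.
1 November 2020 is a Sunday, so the first Monday is November 2 and the second is November 9.
December 17, 2020 does not fall between 2 February and 9 November, so daylight saving is not in effect and Wynal Sector is at UTC+04:00.
07:30 local − 4h = 03:30 UTC.

03:30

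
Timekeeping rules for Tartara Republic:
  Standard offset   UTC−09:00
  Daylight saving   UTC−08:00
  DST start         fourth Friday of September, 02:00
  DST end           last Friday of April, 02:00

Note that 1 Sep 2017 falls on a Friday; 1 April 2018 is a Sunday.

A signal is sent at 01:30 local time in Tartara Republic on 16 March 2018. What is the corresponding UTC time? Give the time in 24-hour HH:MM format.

1 September 2017 is a Friday, so the first Friday is September 1 and the fourth is September 22.
1 April 2018 is a Sunday, so Fridays fall on 6, 13, 20, 27; the last is April 27.
16 March 2018 lies within the daylight-saving period (22 September 2017 – 27 April 2018), so Tartara Republic is on daylight time, UTC−08:00.
01:30 local + 8h = 09:30 UTC.

09:30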